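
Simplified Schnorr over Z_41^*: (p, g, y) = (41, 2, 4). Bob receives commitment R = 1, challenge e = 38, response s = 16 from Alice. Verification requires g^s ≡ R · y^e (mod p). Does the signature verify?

g^s mod p:
2^2 = 4
2^4 ≡ 4^2 = 16
2^8 ≡ 16^2 = 256 ≡ 10
2^16 ≡ 10^2 = 100 ≡ 18
R · y^e mod p:
4^2 = 16
4^4 ≡ 16^2 = 256 ≡ 10
4^8 ≡ 10^2 = 100 ≡ 18
4^16 ≡ 18^2 = 324 ≡ 37
4^32 ≡ 37^2 = 1369 ≡ 16
38 = 32 + 4 + 2, so 4^38 ≡ 16·10·16 ≡ 18 (mod 41)
1·18 = 18 ≡ 18 (mod 41)
18 ≡ 18 (mod 41); signature holds.

verifies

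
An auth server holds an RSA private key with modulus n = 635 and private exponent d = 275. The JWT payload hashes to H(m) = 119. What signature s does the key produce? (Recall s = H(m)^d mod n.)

444

Squares mod 635: (H(m))^1≡119, (H(m))^2≡191, (H(m))^4≡286, (H(m))^8≡516, (H(m))^16≡191, (H(m))^32≡286, (H(m))^64≡516, (H(m))^128≡191, (H(m))^256≡286
275 = 256 + 16 + 2 + 1, so (H(m))^275 ≡ 286·191·191·119 ≡ 444 (mod 635)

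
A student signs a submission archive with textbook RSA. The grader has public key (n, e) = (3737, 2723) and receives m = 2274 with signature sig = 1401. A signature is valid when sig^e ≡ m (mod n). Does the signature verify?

sig^2723 mod 3737 = 2274
Since 2274 equals the digest 2274, verification succeeds.

verifies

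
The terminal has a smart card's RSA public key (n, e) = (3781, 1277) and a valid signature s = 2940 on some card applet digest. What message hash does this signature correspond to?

547

Squares mod 3781: s^1≡2940, s^2≡234, s^4≡1822, s^8≡3747, s^16≡1156, s^32≡1643, s^64≡3596, s^128≡196, s^256≡606, s^512≡479, s^1024≡2581
1277 = 1024 + 128 + 64 + 32 + 16 + 8 + 4 + 1, so s^1277 ≡ 2581·196·3596·1643·1156·3747·1822·2940 ≡ 547 (mod 3781)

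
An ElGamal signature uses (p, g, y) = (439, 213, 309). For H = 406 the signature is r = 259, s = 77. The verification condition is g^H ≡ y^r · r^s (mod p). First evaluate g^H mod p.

198

Squares mod 439: 213^1≡213, 213^2≡152, 213^4≡276, 213^8≡229, 213^16≡200, 213^32≡51, 213^64≡406, 213^128≡211, 213^256≡182
406 = 256 + 128 + 16 + 4 + 2, so 213^406 ≡ 182·211·200·276·152 ≡ 198 (mod 439)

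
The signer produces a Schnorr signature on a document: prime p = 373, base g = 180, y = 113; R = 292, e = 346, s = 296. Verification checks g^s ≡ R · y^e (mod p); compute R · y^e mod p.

113^2 = 12769 ≡ 87
113^4 ≡ 87^2 = 7569 ≡ 109
113^8 ≡ 109^2 = 11881 ≡ 318
113^16 ≡ 318^2 = 101124 ≡ 41
113^32 ≡ 41^2 = 1681 ≡ 189
113^64 ≡ 189^2 = 35721 ≡ 286
113^128 ≡ 286^2 = 81796 ≡ 109
113^256 ≡ 109^2 = 11881 ≡ 318
346 = 256 + 64 + 16 + 8 + 2, so 113^346 ≡ 318·286·41·318·87 ≡ 287 (mod 373)
R · y^e ≡ 292·287 = 83804 ≡ 252 (mod 373)

252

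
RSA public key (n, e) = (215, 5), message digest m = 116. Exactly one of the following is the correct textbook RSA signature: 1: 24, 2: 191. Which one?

2

Candidate 1: 24^5 mod 215 = 99
Candidate 2: 191^5 mod 215 = 116
  → matches m = 116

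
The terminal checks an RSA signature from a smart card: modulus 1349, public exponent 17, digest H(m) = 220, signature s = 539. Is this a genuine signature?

Squares mod 1349: s^1≡539, s^2≡486, s^4≡121, s^8≡1151, s^16≡83
17 = 16 + 1, so s^17 ≡ 83·539 ≡ 220 (mod 1349)
220 = H(m), so the signature checks out.

genuine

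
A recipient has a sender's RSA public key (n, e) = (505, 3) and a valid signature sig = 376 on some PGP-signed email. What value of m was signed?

66

sig^2 ≡ 376^2 = 141376 ≡ 481
3 = 2 + 1, so sig^3 ≡ 481·376 ≡ 66 (mod 505)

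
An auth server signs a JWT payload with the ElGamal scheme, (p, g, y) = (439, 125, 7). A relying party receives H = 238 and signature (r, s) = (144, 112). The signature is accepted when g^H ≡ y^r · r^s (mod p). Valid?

yes

Left side g^H mod p:
125^2 = 15625 ≡ 260
125^4 ≡ 260^2 = 67600 ≡ 433
125^8 ≡ 433^2 = 187489 ≡ 36
125^16 ≡ 36^2 = 1296 ≡ 418
125^32 ≡ 418^2 = 174724 ≡ 2
125^64 ≡ 2^2 = 4
125^128 ≡ 4^2 = 16
238 = 128 + 64 + 32 + 8 + 4 + 2, so 125^238 ≡ 16·4·2·36·433·260 ≡ 145 (mod 439)
Right side y^r · r^s mod p:
7^2 = 49
7^4 ≡ 49^2 = 2401 ≡ 206
7^8 ≡ 206^2 = 42436 ≡ 292
7^16 ≡ 292^2 = 85264 ≡ 98
7^32 ≡ 98^2 = 9604 ≡ 385
7^64 ≡ 385^2 = 148225 ≡ 282
7^128 ≡ 282^2 = 79524 ≡ 65
144 = 128 + 16, so 7^144 ≡ 65·98 ≡ 224 (mod 439)
144^2 = 20736 ≡ 103
144^4 ≡ 103^2 = 10609 ≡ 73
144^8 ≡ 73^2 = 5329 ≡ 61
144^16 ≡ 61^2 = 3721 ≡ 209
144^32 ≡ 209^2 = 43681 ≡ 220
144^64 ≡ 220^2 = 48400 ≡ 110
112 = 64 + 32 + 16, so 144^112 ≡ 110·220·209 ≡ 81 (mod 439)
224·81 = 18144 ≡ 145 (mod 439)
145 ≡ 145 (mod 439), so the signature is genuine.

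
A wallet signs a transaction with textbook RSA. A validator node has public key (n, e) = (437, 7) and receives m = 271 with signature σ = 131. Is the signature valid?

valid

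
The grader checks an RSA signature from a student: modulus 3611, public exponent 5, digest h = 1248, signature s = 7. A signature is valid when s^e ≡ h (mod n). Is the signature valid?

Squares mod 3611: s^1≡7, s^2≡49, s^4≡2401
5 = 4 + 1, so s^5 ≡ 2401·7 ≡ 2363 (mod 3611)
2363 ≠ 1248, so verification fails.

invalid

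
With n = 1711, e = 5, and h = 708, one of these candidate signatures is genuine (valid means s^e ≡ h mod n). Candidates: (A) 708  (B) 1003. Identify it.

Candidate A: 708^2 = 501264 ≡ 1652; 708^4 ≡ 1652^2 = 2729104 ≡ 59; 5 = 4 + 1, so 708^5 ≡ 59·708 ≡ 708 (mod 1711)
  → matches h = 708
Candidate B: 1003^2 = 1006009 ≡ 1652; 1003^4 ≡ 1652^2 = 2729104 ≡ 59; 5 = 4 + 1, so 1003^5 ≡ 59·1003 ≡ 1003 (mod 1711)

A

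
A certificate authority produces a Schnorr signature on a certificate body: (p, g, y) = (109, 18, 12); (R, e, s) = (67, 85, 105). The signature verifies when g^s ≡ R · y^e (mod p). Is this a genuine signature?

genuine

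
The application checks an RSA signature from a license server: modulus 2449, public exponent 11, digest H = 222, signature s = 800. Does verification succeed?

s^2 ≡ 800^2 = 640000 ≡ 811
s^4 ≡ 811^2 = 657721 ≡ 1389
s^8 ≡ 1389^2 = 1929321 ≡ 1958
11 = 8 + 2 + 1, so s^11 ≡ 1958·811·800 ≡ 222 (mod 2449)
s^11 mod 2449 = 222 matches H.

passes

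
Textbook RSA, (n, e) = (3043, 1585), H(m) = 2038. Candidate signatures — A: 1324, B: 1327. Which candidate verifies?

Candidate A: 1324^2 = 1752976 ≡ 208; 1324^4 ≡ 208^2 = 43264 ≡ 662; 1324^8 ≡ 662^2 = 438244 ≡ 52; 1324^16 ≡ 52^2 = 2704; 1324^32 ≡ 2704^2 = 7311616 ≡ 2330; 1324^64 ≡ 2330^2 = 5428900 ≡ 188; 1324^128 ≡ 188^2 = 35344 ≡ 1871; 1324^256 ≡ 1871^2 = 3500641 ≡ 1191; 1324^512 ≡ 1191^2 = 1418481 ≡ 443; 1324^1024 ≡ 443^2 = 196249 ≡ 1497; 1585 = 1024 + 512 + 32 + 16 + 1, so 1324^1585 ≡ 1497·443·2330·2704·1324 ≡ 2038 (mod 3043)
  → matches H(m) = 2038
Candidate B: 1327^2 = 1760929 ≡ 2075; 1327^4 ≡ 2075^2 = 4305625 ≡ 2823; 1327^8 ≡ 2823^2 = 7969329 ≡ 2755; 1327^16 ≡ 2755^2 = 7590025 ≡ 783; 1327^32 ≡ 783^2 = 613089 ≡ 1446; 1327^64 ≡ 1446^2 = 2090916 ≡ 375; 1327^128 ≡ 375^2 = 140625 ≡ 647; 1327^256 ≡ 647^2 = 418609 ≡ 1718; 1327^512 ≡ 1718^2 = 2951524 ≡ 2857; 1327^1024 ≡ 2857^2 = 8162449 ≡ 1123; 1585 = 1024 + 512 + 32 + 16 + 1, so 1327^1585 ≡ 1123·2857·1446·783·1327 ≡ 1548 (mod 3043)

A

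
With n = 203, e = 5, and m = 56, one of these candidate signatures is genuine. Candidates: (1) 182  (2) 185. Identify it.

1

Candidate 1: 182^2 = 33124 ≡ 35; 182^4 ≡ 35^2 = 1225 ≡ 7; 5 = 4 + 1, so 182^5 ≡ 7·182 ≡ 56 (mod 203)
  → matches m = 56
Candidate 2: 185^2 = 34225 ≡ 121; 185^4 ≡ 121^2 = 14641 ≡ 25; 5 = 4 + 1, so 185^5 ≡ 25·185 ≡ 159 (mod 203)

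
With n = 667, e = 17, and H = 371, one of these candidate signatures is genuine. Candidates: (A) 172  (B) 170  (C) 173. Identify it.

Candidate A: Squares mod 667: 172^1≡172, 172^2≡236, 172^4≡335, 172^8≡169, 172^16≡547; 17 = 16 + 1, so 172^17 ≡ 547·172 ≡ 37 (mod 667)
Candidate B: Squares mod 667: 170^1≡170, 170^2≡219, 170^4≡604, 170^8≡634, 170^16≡422; 17 = 16 + 1, so 170^17 ≡ 422·170 ≡ 371 (mod 667)
  → matches H = 371
Candidate C: Squares mod 667: 173^1≡173, 173^2≡581, 173^4≡59, 173^8≡146, 173^16≡639; 17 = 16 + 1, so 173^17 ≡ 639·173 ≡ 492 (mod 667)

B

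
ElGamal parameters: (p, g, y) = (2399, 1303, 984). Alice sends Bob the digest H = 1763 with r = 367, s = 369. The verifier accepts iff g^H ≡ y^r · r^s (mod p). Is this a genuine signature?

Left side g^H mod p:
Squares mod 2399: 1303^1≡1303, 1303^2≡1716, 1303^4≡1083, 1303^8≡2177, 1303^16≡1304, 1303^32≡1924, 1303^64≡119, 1303^128≡2166, 1303^256≡1511, 1303^512≡1672, 1303^1024≡749
1763 = 1024 + 512 + 128 + 64 + 32 + 2 + 1, so 1303^1763 ≡ 749·1672·2166·119·1924·1716·1303 ≡ 1291 (mod 2399)
Right side y^r · r^s mod p:
Squares mod 2399: 984^1≡984, 984^2≡1459, 984^4≡768, 984^8≡2069, 984^16≡945, 984^32≡597, 984^64≡1357, 984^128≡1416, 984^256≡1891
367 = 256 + 64 + 32 + 8 + 4 + 2 + 1, so 984^367 ≡ 1891·1357·597·2069·768·1459·984 ≡ 535 (mod 2399)
Squares mod 2399: 367^1≡367, 367^2≡345, 367^4≡1474, 367^8≡1581, 367^16≡2202, 367^32≡425, 367^64≡700, 367^128≡604, 367^256≡168
369 = 256 + 64 + 32 + 16 + 1, so 367^369 ≡ 168·700·425·2202·367 ≡ 119 (mod 2399)
535·119 = 63665 ≡ 1291 (mod 2399)
1291 ≡ 1291 (mod 2399), so the signature is genuine.

genuine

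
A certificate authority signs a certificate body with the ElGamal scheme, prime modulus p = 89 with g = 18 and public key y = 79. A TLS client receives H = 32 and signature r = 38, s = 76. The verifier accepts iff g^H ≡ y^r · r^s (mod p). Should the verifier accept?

reject

Left side g^H mod p:
Squares mod 89: 18^1≡18, 18^2≡57, 18^4≡45, 18^8≡67, 18^16≡39, 18^32≡8
18^32 ≡ 8 (mod 89)
Right side y^r · r^s mod p:
Squares mod 89: 79^1≡79, 79^2≡11, 79^4≡32, 79^8≡45, 79^16≡67, 79^32≡39
38 = 32 + 4 + 2, so 79^38 ≡ 39·32·11 ≡ 22 (mod 89)
Squares mod 89: 38^1≡38, 38^2≡20, 38^4≡44, 38^8≡67, 38^16≡39, 38^32≡8, 38^64≡64
76 = 64 + 8 + 4, so 38^76 ≡ 64·67·44 ≡ 81 (mod 89)
22·81 = 1782 ≡ 2 (mod 89)
8 ≠ 2, so verification fails.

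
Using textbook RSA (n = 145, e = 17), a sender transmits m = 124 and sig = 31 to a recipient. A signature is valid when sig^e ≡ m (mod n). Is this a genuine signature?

Squares mod 145: sig^1≡31, sig^2≡91, sig^4≡16, sig^8≡111, sig^16≡141
17 = 16 + 1, so sig^17 ≡ 141·31 ≡ 21 (mod 145)
The recovered value 21 does not match the digest 124.

forged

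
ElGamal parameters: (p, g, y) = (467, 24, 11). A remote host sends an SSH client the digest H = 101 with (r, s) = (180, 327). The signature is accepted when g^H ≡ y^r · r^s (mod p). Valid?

yes

Left side g^H mod p:
24^2 = 576 ≡ 109
24^4 ≡ 109^2 = 11881 ≡ 206
24^8 ≡ 206^2 = 42436 ≡ 406
24^16 ≡ 406^2 = 164836 ≡ 452
24^32 ≡ 452^2 = 204304 ≡ 225
24^64 ≡ 225^2 = 50625 ≡ 189
101 = 64 + 32 + 4 + 1, so 24^101 ≡ 189·225·206·24 ≡ 200 (mod 467)
Right side y^r · r^s mod p:
11^2 = 121
11^4 ≡ 121^2 = 14641 ≡ 164
11^8 ≡ 164^2 = 26896 ≡ 277
11^16 ≡ 277^2 = 76729 ≡ 141
11^32 ≡ 141^2 = 19881 ≡ 267
11^64 ≡ 267^2 = 71289 ≡ 305
11^128 ≡ 305^2 = 93025 ≡ 92
180 = 128 + 32 + 16 + 4, so 11^180 ≡ 92·267·141·164 ≡ 232 (mod 467)
180^2 = 32400 ≡ 177
180^4 ≡ 177^2 = 31329 ≡ 40
180^8 ≡ 40^2 = 1600 ≡ 199
180^16 ≡ 199^2 = 39601 ≡ 373
180^32 ≡ 373^2 = 139129 ≡ 430
180^64 ≡ 430^2 = 184900 ≡ 435
180^128 ≡ 435^2 = 189225 ≡ 90
180^256 ≡ 90^2 = 8100 ≡ 161
327 = 256 + 64 + 4 + 2 + 1, so 180^327 ≡ 161·435·40·177·180 ≡ 178 (mod 467)
232·178 = 41296 ≡ 200 (mod 467)
200 ≡ 200 (mod 467), so the signature is genuine.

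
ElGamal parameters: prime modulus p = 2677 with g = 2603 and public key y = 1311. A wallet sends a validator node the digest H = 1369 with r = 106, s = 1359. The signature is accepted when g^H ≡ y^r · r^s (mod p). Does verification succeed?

Left side g^H mod p:
2603^1369 mod 2677 = 2114
Right side y^r · r^s mod p:
1311^106 mod 2677 = 193
106^1359 mod 2677 = 1870
193·1870 = 360910 ≡ 2192 (mod 2677)
2114 ≠ 2192, so verification fails.

fails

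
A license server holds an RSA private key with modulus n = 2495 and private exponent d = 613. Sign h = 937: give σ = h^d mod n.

h^2 ≡ 937^2 = 877969 ≡ 2224
h^4 ≡ 2224^2 = 4946176 ≡ 1086
h^8 ≡ 1086^2 = 1179396 ≡ 1756
h^16 ≡ 1756^2 = 3083536 ≡ 2211
h^32 ≡ 2211^2 = 4888521 ≡ 816
h^64 ≡ 816^2 = 665856 ≡ 2186
h^128 ≡ 2186^2 = 4778596 ≡ 671
h^256 ≡ 671^2 = 450241 ≡ 1141
h^512 ≡ 1141^2 = 1301881 ≡ 1986
613 = 512 + 64 + 32 + 4 + 1, so h^613 ≡ 1986·2186·816·1086·937 ≡ 2147 (mod 2495)

2147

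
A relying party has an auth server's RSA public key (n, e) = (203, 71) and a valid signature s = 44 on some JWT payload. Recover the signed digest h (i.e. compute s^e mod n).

130

Squares mod 203: s^1≡44, s^2≡109, s^4≡107, s^8≡81, s^16≡65, s^32≡165, s^64≡23
71 = 64 + 4 + 2 + 1, so s^71 ≡ 23·107·109·44 ≡ 130 (mod 203)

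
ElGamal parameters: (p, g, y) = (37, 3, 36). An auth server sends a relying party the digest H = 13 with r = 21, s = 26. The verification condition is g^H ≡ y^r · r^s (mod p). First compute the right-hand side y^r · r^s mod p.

Squares mod 37: 36^1≡36, 36^2≡1, 36^4≡1, 36^8≡1, 36^16≡1
21 = 16 + 4 + 1, so 36^21 ≡ 1·1·36 ≡ 36 (mod 37)
Squares mod 37: 21^1≡21, 21^2≡34, 21^4≡9, 21^8≡7, 21^16≡12
26 = 16 + 8 + 2, so 21^26 ≡ 12·7·34 ≡ 7 (mod 37)
y^r · r^s ≡ 36·7 = 252 ≡ 30 (mod 37)

30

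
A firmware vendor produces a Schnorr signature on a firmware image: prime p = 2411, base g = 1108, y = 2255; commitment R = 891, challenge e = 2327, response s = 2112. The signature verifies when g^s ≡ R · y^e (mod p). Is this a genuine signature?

genuine

g^s mod p:
1108^2 = 1227664 ≡ 465
1108^4 ≡ 465^2 = 216225 ≡ 1646
1108^8 ≡ 1646^2 = 2709316 ≡ 1763
1108^16 ≡ 1763^2 = 3108169 ≡ 390
1108^32 ≡ 390^2 = 152100 ≡ 207
1108^64 ≡ 207^2 = 42849 ≡ 1862
1108^128 ≡ 1862^2 = 3467044 ≡ 26
1108^256 ≡ 26^2 = 676
1108^512 ≡ 676^2 = 456976 ≡ 1297
1108^1024 ≡ 1297^2 = 1682209 ≡ 1742
1108^2048 ≡ 1742^2 = 3034564 ≡ 1526
2112 = 2048 + 64, so 1108^2112 ≡ 1526·1862 ≡ 1254 (mod 2411)
R · y^e mod p:
2255^2 = 5085025 ≡ 226
2255^4 ≡ 226^2 = 51076 ≡ 445
2255^8 ≡ 445^2 = 198025 ≡ 323
2255^16 ≡ 323^2 = 104329 ≡ 656
2255^32 ≡ 656^2 = 430336 ≡ 1178
2255^64 ≡ 1178^2 = 1387684 ≡ 1359
2255^128 ≡ 1359^2 = 1846881 ≡ 55
2255^256 ≡ 55^2 = 3025 ≡ 614
2255^512 ≡ 614^2 = 376996 ≡ 880
2255^1024 ≡ 880^2 = 774400 ≡ 469
2255^2048 ≡ 469^2 = 219961 ≡ 560
2327 = 2048 + 256 + 16 + 4 + 2 + 1, so 2255^2327 ≡ 560·614·656·445·226·2255 ≡ 180 (mod 2411)
891·180 = 160380 ≡ 1254 (mod 2411)
1254 ≡ 1254 (mod 2411); signature holds.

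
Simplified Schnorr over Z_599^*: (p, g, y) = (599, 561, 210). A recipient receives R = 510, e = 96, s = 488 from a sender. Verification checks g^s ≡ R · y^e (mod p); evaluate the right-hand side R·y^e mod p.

20

Squares mod 599: 210^1≡210, 210^2≡373, 210^4≡161, 210^8≡164, 210^16≡540, 210^32≡486, 210^64≡190
96 = 64 + 32, so 210^96 ≡ 190·486 ≡ 94 (mod 599)
R · y^e ≡ 510·94 = 47940 ≡ 20 (mod 599)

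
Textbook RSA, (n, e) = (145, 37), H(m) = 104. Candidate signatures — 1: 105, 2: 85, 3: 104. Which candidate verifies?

3

Candidate 1: Squares mod 145: 105^1≡105, 105^2≡5, 105^4≡25, 105^8≡45, 105^16≡140, 105^32≡25; 37 = 32 + 4 + 1, so 105^37 ≡ 25·25·105 ≡ 85 (mod 145)
Candidate 2: Squares mod 145: 85^1≡85, 85^2≡120, 85^4≡45, 85^8≡140, 85^16≡25, 85^32≡45; 37 = 32 + 4 + 1, so 85^37 ≡ 45·45·85 ≡ 10 (mod 145)
Candidate 3: Squares mod 145: 104^1≡104, 104^2≡86, 104^4≡1, 104^8≡1, 104^16≡1, 104^32≡1; 37 = 32 + 4 + 1, so 104^37 ≡ 1·1·104 ≡ 104 (mod 145)
  → matches H(m) = 104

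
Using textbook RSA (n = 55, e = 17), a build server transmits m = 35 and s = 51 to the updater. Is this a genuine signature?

s^17 mod 55 = 6
The recovered value 6 does not match the digest 35.

forged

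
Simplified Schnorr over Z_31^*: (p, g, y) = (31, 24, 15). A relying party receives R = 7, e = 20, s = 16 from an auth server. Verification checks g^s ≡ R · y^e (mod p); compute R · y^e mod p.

7

Squares mod 31: 15^1≡15, 15^2≡8, 15^4≡2, 15^8≡4, 15^16≡16
20 = 16 + 4, so 15^20 ≡ 16·2 ≡ 1 (mod 31)
R · y^e ≡ 7·1 = 7 ≡ 7 (mod 31)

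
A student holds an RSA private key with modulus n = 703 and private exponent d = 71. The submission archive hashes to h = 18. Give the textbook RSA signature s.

664

h^71 mod 703 = 664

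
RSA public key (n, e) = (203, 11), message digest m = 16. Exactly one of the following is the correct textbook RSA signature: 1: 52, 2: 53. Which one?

2

Candidate 1: 52^11 mod 203 = 194
Candidate 2: 53^11 mod 203 = 16
  → matches m = 16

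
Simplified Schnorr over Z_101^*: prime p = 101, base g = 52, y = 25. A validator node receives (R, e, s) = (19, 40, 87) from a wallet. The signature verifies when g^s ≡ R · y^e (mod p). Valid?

yes

g^s mod p:
Squares mod 101: 52^1≡52, 52^2≡78, 52^4≡24, 52^8≡71, 52^16≡92, 52^32≡81, 52^64≡97
87 = 64 + 16 + 4 + 2 + 1, so 52^87 ≡ 97·92·24·78·52 ≡ 88 (mod 101)
R · y^e mod p:
Squares mod 101: 25^1≡25, 25^2≡19, 25^4≡58, 25^8≡31, 25^16≡52, 25^32≡78
40 = 32 + 8, so 25^40 ≡ 78·31 ≡ 95 (mod 101)
19·95 = 1805 ≡ 88 (mod 101)
88 ≡ 88 (mod 101); signature holds.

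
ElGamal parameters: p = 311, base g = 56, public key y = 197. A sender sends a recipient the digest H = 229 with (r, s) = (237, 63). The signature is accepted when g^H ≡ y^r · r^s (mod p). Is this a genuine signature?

Left side g^H mod p:
56^229 mod 311 = 107
Right side y^r · r^s mod p:
197^237 mod 311 = 192
237^63 mod 311 = 135
192·135 = 25920 ≡ 107 (mod 311)
107 ≡ 107 (mod 311), so the signature is genuine.

genuine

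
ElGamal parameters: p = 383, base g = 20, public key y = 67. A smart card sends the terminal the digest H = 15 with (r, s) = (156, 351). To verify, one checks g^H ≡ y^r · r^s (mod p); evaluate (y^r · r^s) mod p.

362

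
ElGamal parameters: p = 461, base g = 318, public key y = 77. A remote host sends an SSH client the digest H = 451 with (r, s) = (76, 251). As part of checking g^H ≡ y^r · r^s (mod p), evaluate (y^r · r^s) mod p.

Squares mod 461: 77^1≡77, 77^2≡397, 77^4≡408, 77^8≡43, 77^16≡5, 77^32≡25, 77^64≡164
76 = 64 + 8 + 4, so 77^76 ≡ 164·43·408 ≡ 115 (mod 461)
Squares mod 461: 76^1≡76, 76^2≡244, 76^4≡67, 76^8≡340, 76^16≡350, 76^32≡335, 76^64≡202, 76^128≡236
251 = 128 + 64 + 32 + 16 + 8 + 2 + 1, so 76^251 ≡ 236·202·335·350·340·244·76 ≡ 435 (mod 461)
y^r · r^s ≡ 115·435 = 50025 ≡ 237 (mod 461)

237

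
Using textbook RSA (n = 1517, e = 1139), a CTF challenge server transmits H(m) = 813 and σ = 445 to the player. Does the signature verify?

Squares mod 1517: σ^1≡445, σ^2≡815, σ^4≡1296, σ^8≡297, σ^16≡223, σ^32≡1185, σ^64≡1000, σ^128≡297, σ^256≡223, σ^512≡1185, σ^1024≡1000
1139 = 1024 + 64 + 32 + 16 + 2 + 1, so σ^1139 ≡ 1000·1000·1185·223·815·445 ≡ 704 (mod 1517)
The recovered value 704 does not match the digest 813.

does not verify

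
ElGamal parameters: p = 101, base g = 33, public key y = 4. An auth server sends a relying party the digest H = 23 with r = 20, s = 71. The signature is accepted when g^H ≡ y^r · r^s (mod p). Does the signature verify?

Left side g^H mod p:
33^2 = 1089 ≡ 79
33^4 ≡ 79^2 = 6241 ≡ 80
33^8 ≡ 80^2 = 6400 ≡ 37
33^16 ≡ 37^2 = 1369 ≡ 56
23 = 16 + 4 + 2 + 1, so 33^23 ≡ 56·80·79·33 ≡ 23 (mod 101)
Right side y^r · r^s mod p:
4^2 = 16
4^4 ≡ 16^2 = 256 ≡ 54
4^8 ≡ 54^2 = 2916 ≡ 88
4^16 ≡ 88^2 = 7744 ≡ 68
20 = 16 + 4, so 4^20 ≡ 68·54 ≡ 36 (mod 101)
20^2 = 400 ≡ 97
20^4 ≡ 97^2 = 9409 ≡ 16
20^8 ≡ 16^2 = 256 ≡ 54
20^16 ≡ 54^2 = 2916 ≡ 88
20^32 ≡ 88^2 = 7744 ≡ 68
20^64 ≡ 68^2 = 4624 ≡ 79
71 = 64 + 4 + 2 + 1, so 20^71 ≡ 79·16·97·20 ≡ 82 (mod 101)
36·82 = 2952 ≡ 23 (mod 101)
23 ≡ 23 (mod 101), so the signature is genuine.

verifies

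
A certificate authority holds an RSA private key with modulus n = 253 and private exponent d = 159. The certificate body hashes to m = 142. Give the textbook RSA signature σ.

219

Squares mod 253: m^1≡142, m^2≡177, m^4≡210, m^8≡78, m^16≡12, m^32≡144, m^64≡243, m^128≡100
159 = 128 + 16 + 8 + 4 + 2 + 1, so m^159 ≡ 100·12·78·210·177·142 ≡ 219 (mod 253)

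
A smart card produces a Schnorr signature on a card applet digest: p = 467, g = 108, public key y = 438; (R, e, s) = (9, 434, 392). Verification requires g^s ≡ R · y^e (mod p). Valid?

yes

g^s mod p:
108^2 = 11664 ≡ 456
108^4 ≡ 456^2 = 207936 ≡ 121
108^8 ≡ 121^2 = 14641 ≡ 164
108^16 ≡ 164^2 = 26896 ≡ 277
108^32 ≡ 277^2 = 76729 ≡ 141
108^64 ≡ 141^2 = 19881 ≡ 267
108^128 ≡ 267^2 = 71289 ≡ 305
108^256 ≡ 305^2 = 93025 ≡ 92
392 = 256 + 128 + 8, so 108^392 ≡ 92·305·164 ≡ 22 (mod 467)
R · y^e mod p:
438^2 = 191844 ≡ 374
438^4 ≡ 374^2 = 139876 ≡ 243
438^8 ≡ 243^2 = 59049 ≡ 207
438^16 ≡ 207^2 = 42849 ≡ 352
438^32 ≡ 352^2 = 123904 ≡ 149
438^64 ≡ 149^2 = 22201 ≡ 252
438^128 ≡ 252^2 = 63504 ≡ 459
438^256 ≡ 459^2 = 210681 ≡ 64
434 = 256 + 128 + 32 + 16 + 2, so 438^434 ≡ 64·459·149·352·374 ≡ 210 (mod 467)
9·210 = 1890 ≡ 22 (mod 467)
22 ≡ 22 (mod 467); signature holds.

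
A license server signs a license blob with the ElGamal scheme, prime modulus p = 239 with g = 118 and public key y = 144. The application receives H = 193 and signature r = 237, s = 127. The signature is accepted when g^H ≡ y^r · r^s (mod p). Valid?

Left side g^H mod p:
118^2 = 13924 ≡ 62
118^4 ≡ 62^2 = 3844 ≡ 20
118^8 ≡ 20^2 = 400 ≡ 161
118^16 ≡ 161^2 = 25921 ≡ 109
118^32 ≡ 109^2 = 11881 ≡ 170
118^64 ≡ 170^2 = 28900 ≡ 220
118^128 ≡ 220^2 = 48400 ≡ 122
193 = 128 + 64 + 1, so 118^193 ≡ 122·220·118 ≡ 131 (mod 239)
Right side y^r · r^s mod p:
144^2 = 20736 ≡ 182
144^4 ≡ 182^2 = 33124 ≡ 142
144^8 ≡ 142^2 = 20164 ≡ 88
144^16 ≡ 88^2 = 7744 ≡ 96
144^32 ≡ 96^2 = 9216 ≡ 134
144^64 ≡ 134^2 = 17956 ≡ 31
144^128 ≡ 31^2 = 961 ≡ 5
237 = 128 + 64 + 32 + 8 + 4 + 1, so 144^237 ≡ 5·31·134·88·142·144 ≡ 161 (mod 239)
237^2 = 56169 ≡ 4
237^4 ≡ 4^2 = 16
237^8 ≡ 16^2 = 256 ≡ 17
237^16 ≡ 17^2 = 289 ≡ 50
237^32 ≡ 50^2 = 2500 ≡ 110
237^64 ≡ 110^2 = 12100 ≡ 150
127 = 64 + 32 + 16 + 8 + 4 + 2 + 1, so 237^127 ≡ 150·110·50·17·16·4·237 ≡ 222 (mod 239)
161·222 = 35742 ≡ 131 (mod 239)
131 ≡ 131 (mod 239), so the signature is genuine.

yes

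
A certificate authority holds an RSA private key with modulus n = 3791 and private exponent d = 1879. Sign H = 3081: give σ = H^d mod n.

3328

H^1879 mod 3791 = 3328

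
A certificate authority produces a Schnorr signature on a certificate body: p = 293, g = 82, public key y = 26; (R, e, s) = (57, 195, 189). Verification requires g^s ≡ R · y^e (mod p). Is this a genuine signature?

g^s mod p:
Squares mod 293: 82^1≡82, 82^2≡278, 82^4≡225, 82^8≡229, 82^16≡287, 82^32≡36, 82^64≡124, 82^128≡140
189 = 128 + 32 + 16 + 8 + 4 + 1, so 82^189 ≡ 140·36·287·229·225·82 ≡ 24 (mod 293)
R · y^e mod p:
Squares mod 293: 26^1≡26, 26^2≡90, 26^4≡189, 26^8≡268, 26^16≡39, 26^32≡56, 26^64≡206, 26^128≡244
195 = 128 + 64 + 2 + 1, so 26^195 ≡ 244·206·90·26 ≡ 235 (mod 293)
57·235 = 13395 ≡ 210 (mod 293)
24 ≠ 210; the check fails.

forged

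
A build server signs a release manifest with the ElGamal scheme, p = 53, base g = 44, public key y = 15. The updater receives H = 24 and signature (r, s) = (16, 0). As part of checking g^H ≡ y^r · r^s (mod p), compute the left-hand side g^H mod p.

36

44^2 = 1936 ≡ 28
44^4 ≡ 28^2 = 784 ≡ 42
44^8 ≡ 42^2 = 1764 ≡ 15
44^16 ≡ 15^2 = 225 ≡ 13
24 = 16 + 8, so 44^24 ≡ 13·15 ≡ 36 (mod 53)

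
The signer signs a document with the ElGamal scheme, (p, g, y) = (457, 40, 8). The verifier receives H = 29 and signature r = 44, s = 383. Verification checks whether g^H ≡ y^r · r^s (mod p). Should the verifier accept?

Left side g^H mod p:
40^2 = 1600 ≡ 229
40^4 ≡ 229^2 = 52441 ≡ 343
40^8 ≡ 343^2 = 117649 ≡ 200
40^16 ≡ 200^2 = 40000 ≡ 241
29 = 16 + 8 + 4 + 1, so 40^29 ≡ 241·200·343·40 ≡ 322 (mod 457)
Right side y^r · r^s mod p:
8^2 = 64
8^4 ≡ 64^2 = 4096 ≡ 440
8^8 ≡ 440^2 = 193600 ≡ 289
8^16 ≡ 289^2 = 83521 ≡ 347
8^32 ≡ 347^2 = 120409 ≡ 218
44 = 32 + 8 + 4, so 8^44 ≡ 218·289·440 ≡ 174 (mod 457)
44^2 = 1936 ≡ 108
44^4 ≡ 108^2 = 11664 ≡ 239
44^8 ≡ 239^2 = 57121 ≡ 453
44^16 ≡ 453^2 = 205209 ≡ 16
44^32 ≡ 16^2 = 256
44^64 ≡ 256^2 = 65536 ≡ 185
44^128 ≡ 185^2 = 34225 ≡ 407
44^256 ≡ 407^2 = 165649 ≡ 215
383 = 256 + 64 + 32 + 16 + 8 + 4 + 2 + 1, so 44^383 ≡ 215·185·256·16·453·239·108·44 ≡ 275 (mod 457)
174·275 = 47850 ≡ 322 (mod 457)
322 ≡ 322 (mod 457), so the signature is genuine.

accept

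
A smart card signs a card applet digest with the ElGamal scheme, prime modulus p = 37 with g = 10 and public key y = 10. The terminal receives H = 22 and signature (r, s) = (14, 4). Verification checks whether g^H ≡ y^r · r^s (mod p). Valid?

no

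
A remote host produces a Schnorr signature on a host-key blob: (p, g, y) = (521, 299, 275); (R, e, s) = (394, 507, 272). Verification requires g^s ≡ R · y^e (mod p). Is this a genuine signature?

g^s mod p:
299^2 = 89401 ≡ 310
299^4 ≡ 310^2 = 96100 ≡ 236
299^8 ≡ 236^2 = 55696 ≡ 470
299^16 ≡ 470^2 = 220900 ≡ 517
299^32 ≡ 517^2 = 267289 ≡ 16
299^64 ≡ 16^2 = 256
299^128 ≡ 256^2 = 65536 ≡ 411
299^256 ≡ 411^2 = 168921 ≡ 117
272 = 256 + 16, so 299^272 ≡ 117·517 ≡ 53 (mod 521)
R · y^e mod p:
275^2 = 75625 ≡ 80
275^4 ≡ 80^2 = 6400 ≡ 148
275^8 ≡ 148^2 = 21904 ≡ 22
275^16 ≡ 22^2 = 484
275^32 ≡ 484^2 = 234256 ≡ 327
275^64 ≡ 327^2 = 106929 ≡ 124
275^128 ≡ 124^2 = 15376 ≡ 267
275^256 ≡ 267^2 = 71289 ≡ 433
507 = 256 + 128 + 64 + 32 + 16 + 8 + 2 + 1, so 275^507 ≡ 433·267·124·327·484·22·80·275 ≡ 377 (mod 521)
394·377 = 148538 ≡ 53 (mod 521)
53 ≡ 53 (mod 521); signature holds.

genuine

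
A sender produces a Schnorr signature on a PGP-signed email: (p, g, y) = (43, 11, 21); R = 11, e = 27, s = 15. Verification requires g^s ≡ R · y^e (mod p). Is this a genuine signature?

forged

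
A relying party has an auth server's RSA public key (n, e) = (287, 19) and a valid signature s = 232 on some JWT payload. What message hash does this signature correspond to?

s^19 mod 287 = 85

85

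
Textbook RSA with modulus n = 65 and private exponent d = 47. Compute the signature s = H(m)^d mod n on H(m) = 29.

(H(m))^2 ≡ 29^2 = 841 ≡ 61
(H(m))^4 ≡ 61^2 = 3721 ≡ 16
(H(m))^8 ≡ 16^2 = 256 ≡ 61
(H(m))^16 ≡ 61^2 = 3721 ≡ 16
(H(m))^32 ≡ 16^2 = 256 ≡ 61
47 = 32 + 8 + 4 + 2 + 1, so (H(m))^47 ≡ 61·61·16·61·29 ≡ 9 (mod 65)

9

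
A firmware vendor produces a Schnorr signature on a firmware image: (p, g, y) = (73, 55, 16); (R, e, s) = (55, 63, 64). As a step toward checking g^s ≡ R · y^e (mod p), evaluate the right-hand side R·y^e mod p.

55

16^63 mod 73 = 1
R · y^e ≡ 55·1 = 55 ≡ 55 (mod 73)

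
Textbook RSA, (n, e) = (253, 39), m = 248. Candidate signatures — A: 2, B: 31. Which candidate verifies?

Candidate A: 2^2 = 4; 2^4 ≡ 4^2 = 16; 2^8 ≡ 16^2 = 256 ≡ 3; 2^16 ≡ 3^2 = 9; 2^32 ≡ 9^2 = 81; 39 = 32 + 4 + 2 + 1, so 2^39 ≡ 81·16·4·2 ≡ 248 (mod 253)
  → matches m = 248
Candidate B: 31^2 = 961 ≡ 202; 31^4 ≡ 202^2 = 40804 ≡ 71; 31^8 ≡ 71^2 = 5041 ≡ 234; 31^16 ≡ 234^2 = 54756 ≡ 108; 31^32 ≡ 108^2 = 11664 ≡ 26; 39 = 32 + 4 + 2 + 1, so 31^39 ≡ 26·71·202·31 ≡ 82 (mod 253)

A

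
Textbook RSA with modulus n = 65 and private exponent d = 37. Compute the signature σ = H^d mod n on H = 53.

H^2 ≡ 53^2 = 2809 ≡ 14
H^4 ≡ 14^2 = 196 ≡ 1
H^8 ≡ 1^2 = 1
H^16 ≡ 1^2 = 1
H^32 ≡ 1^2 = 1
37 = 32 + 4 + 1, so H^37 ≡ 1·1·53 ≡ 53 (mod 65)

53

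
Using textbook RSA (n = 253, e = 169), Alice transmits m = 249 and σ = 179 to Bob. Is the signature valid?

invalid

σ^2 ≡ 179^2 = 32041 ≡ 163
σ^4 ≡ 163^2 = 26569 ≡ 4
σ^8 ≡ 4^2 = 16
σ^16 ≡ 16^2 = 256 ≡ 3
σ^32 ≡ 3^2 = 9
σ^64 ≡ 9^2 = 81
σ^128 ≡ 81^2 = 6561 ≡ 236
169 = 128 + 32 + 8 + 1, so σ^169 ≡ 236·9·16·179 ≡ 4 (mod 253)
The recovered value 4 does not match the digest 249.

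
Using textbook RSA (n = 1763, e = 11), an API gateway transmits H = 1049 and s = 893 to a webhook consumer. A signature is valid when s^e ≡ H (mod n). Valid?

no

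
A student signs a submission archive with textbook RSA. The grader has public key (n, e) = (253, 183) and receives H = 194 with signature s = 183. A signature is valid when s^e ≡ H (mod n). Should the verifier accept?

s^183 mod 253 = 68
The recovered value 68 does not match the digest 194.

reject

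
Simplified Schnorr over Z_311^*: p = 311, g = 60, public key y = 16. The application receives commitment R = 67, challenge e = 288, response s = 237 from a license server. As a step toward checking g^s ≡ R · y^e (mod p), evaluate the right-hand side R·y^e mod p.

150

Squares mod 311: 16^1≡16, 16^2≡256, 16^4≡226, 16^8≡72, 16^16≡208, 16^32≡35, 16^64≡292, 16^128≡50, 16^256≡12
288 = 256 + 32, so 16^288 ≡ 12·35 ≡ 109 (mod 311)
R · y^e ≡ 67·109 = 7303 ≡ 150 (mod 311)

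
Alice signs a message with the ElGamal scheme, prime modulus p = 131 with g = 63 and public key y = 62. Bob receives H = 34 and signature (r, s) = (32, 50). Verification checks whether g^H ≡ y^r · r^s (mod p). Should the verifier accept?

reject

Left side g^H mod p:
63^2 = 3969 ≡ 39
63^4 ≡ 39^2 = 1521 ≡ 80
63^8 ≡ 80^2 = 6400 ≡ 112
63^16 ≡ 112^2 = 12544 ≡ 99
63^32 ≡ 99^2 = 9801 ≡ 107
34 = 32 + 2, so 63^34 ≡ 107·39 ≡ 112 (mod 131)
Right side y^r · r^s mod p:
62^2 = 3844 ≡ 45
62^4 ≡ 45^2 = 2025 ≡ 60
62^8 ≡ 60^2 = 3600 ≡ 63
62^16 ≡ 63^2 = 3969 ≡ 39
62^32 ≡ 39^2 = 1521 ≡ 80
32^2 = 1024 ≡ 107
32^4 ≡ 107^2 = 11449 ≡ 52
32^8 ≡ 52^2 = 2704 ≡ 84
32^16 ≡ 84^2 = 7056 ≡ 113
32^32 ≡ 113^2 = 12769 ≡ 62
50 = 32 + 16 + 2, so 32^50 ≡ 62·113·107 ≡ 60 (mod 131)
80·60 = 4800 ≡ 84 (mod 131)
112 ≠ 84, so verification fails.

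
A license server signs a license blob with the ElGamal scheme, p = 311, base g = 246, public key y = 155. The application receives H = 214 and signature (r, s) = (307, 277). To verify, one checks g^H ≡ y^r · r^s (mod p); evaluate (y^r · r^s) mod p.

3

Squares mod 311: 155^1≡155, 155^2≡78, 155^4≡175, 155^8≡147, 155^16≡150, 155^32≡108, 155^64≡157, 155^128≡80, 155^256≡180
307 = 256 + 32 + 16 + 2 + 1, so 155^307 ≡ 180·108·150·78·155 ≡ 303 (mod 311)
Squares mod 311: 307^1≡307, 307^2≡16, 307^4≡256, 307^8≡226, 307^16≡72, 307^32≡208, 307^64≡35, 307^128≡292, 307^256≡50
277 = 256 + 16 + 4 + 1, so 307^277 ≡ 50·72·256·307 ≡ 194 (mod 311)
y^r · r^s ≡ 303·194 = 58782 ≡ 3 (mod 311)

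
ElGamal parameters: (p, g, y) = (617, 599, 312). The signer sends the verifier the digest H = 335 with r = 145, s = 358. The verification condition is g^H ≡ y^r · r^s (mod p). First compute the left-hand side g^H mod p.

321

599^2 = 358801 ≡ 324
599^4 ≡ 324^2 = 104976 ≡ 86
599^8 ≡ 86^2 = 7396 ≡ 609
599^16 ≡ 609^2 = 370881 ≡ 64
599^32 ≡ 64^2 = 4096 ≡ 394
599^64 ≡ 394^2 = 155236 ≡ 369
599^128 ≡ 369^2 = 136161 ≡ 421
599^256 ≡ 421^2 = 177241 ≡ 162
335 = 256 + 64 + 8 + 4 + 2 + 1, so 599^335 ≡ 162·369·609·86·324·599 ≡ 321 (mod 617)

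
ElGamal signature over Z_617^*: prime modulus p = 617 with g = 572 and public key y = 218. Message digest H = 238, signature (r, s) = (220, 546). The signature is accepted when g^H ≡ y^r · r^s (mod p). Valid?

yes

Left side g^H mod p:
572^238 mod 617 = 157
Right side y^r · r^s mod p:
218^220 mod 617 = 616
220^546 mod 617 = 460
616·460 = 283360 ≡ 157 (mod 617)
157 ≡ 157 (mod 617), so the signature is genuine.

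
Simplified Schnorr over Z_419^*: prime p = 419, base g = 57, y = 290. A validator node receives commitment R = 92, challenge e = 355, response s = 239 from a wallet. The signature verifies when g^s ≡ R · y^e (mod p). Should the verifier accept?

reject

g^s mod p:
57^2 = 3249 ≡ 316
57^4 ≡ 316^2 = 99856 ≡ 134
57^8 ≡ 134^2 = 17956 ≡ 358
57^16 ≡ 358^2 = 128164 ≡ 369
57^32 ≡ 369^2 = 136161 ≡ 405
57^64 ≡ 405^2 = 164025 ≡ 196
57^128 ≡ 196^2 = 38416 ≡ 287
239 = 128 + 64 + 32 + 8 + 4 + 2 + 1, so 57^239 ≡ 287·196·405·358·134·316·57 ≡ 8 (mod 419)
R · y^e mod p:
290^2 = 84100 ≡ 300
290^4 ≡ 300^2 = 90000 ≡ 334
290^8 ≡ 334^2 = 111556 ≡ 102
290^16 ≡ 102^2 = 10404 ≡ 348
290^32 ≡ 348^2 = 121104 ≡ 13
290^64 ≡ 13^2 = 169
290^128 ≡ 169^2 = 28561 ≡ 69
290^256 ≡ 69^2 = 4761 ≡ 152
355 = 256 + 64 + 32 + 2 + 1, so 290^355 ≡ 152·169·13·300·290 ≡ 267 (mod 419)
92·267 = 24564 ≡ 262 (mod 419)
8 ≠ 262; the check fails.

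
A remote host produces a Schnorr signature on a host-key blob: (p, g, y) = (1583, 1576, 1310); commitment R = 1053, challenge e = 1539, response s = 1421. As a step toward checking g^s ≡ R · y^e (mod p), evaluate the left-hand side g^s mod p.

Squares mod 1583: 1576^1≡1576, 1576^2≡49, 1576^4≡818, 1576^8≡1098, 1576^16≡941, 1576^32≡584, 1576^64≡711, 1576^128≡544, 1576^256≡1498, 1576^512≡893, 1576^1024≡1200
1421 = 1024 + 256 + 128 + 8 + 4 + 1, so 1576^1421 ≡ 1200·1498·544·1098·818·1576 ≡ 1355 (mod 1583)

1355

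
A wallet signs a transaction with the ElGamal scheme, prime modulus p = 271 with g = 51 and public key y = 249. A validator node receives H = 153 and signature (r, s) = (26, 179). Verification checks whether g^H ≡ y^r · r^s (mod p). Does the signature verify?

Left side g^H mod p:
Squares mod 271: 51^1≡51, 51^2≡162, 51^4≡228, 51^8≡223, 51^16≡136, 51^32≡68, 51^64≡17, 51^128≡18
153 = 128 + 16 + 8 + 1, so 51^153 ≡ 18·136·223·51 ≡ 190 (mod 271)
Right side y^r · r^s mod p:
Squares mod 271: 249^1≡249, 249^2≡213, 249^4≡112, 249^8≡78, 249^16≡122
26 = 16 + 8 + 2, so 249^26 ≡ 122·78·213 ≡ 99 (mod 271)
Squares mod 271: 26^1≡26, 26^2≡134, 26^4≡70, 26^8≡22, 26^16≡213, 26^32≡112, 26^64≡78, 26^128≡122
179 = 128 + 32 + 16 + 2 + 1, so 26^179 ≡ 122·112·213·134·26 ≡ 147 (mod 271)
99·147 = 14553 ≡ 190 (mod 271)
190 ≡ 190 (mod 271), so the signature is genuine.

verifies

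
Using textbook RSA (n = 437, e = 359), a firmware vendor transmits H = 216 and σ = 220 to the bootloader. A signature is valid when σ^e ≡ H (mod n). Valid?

yes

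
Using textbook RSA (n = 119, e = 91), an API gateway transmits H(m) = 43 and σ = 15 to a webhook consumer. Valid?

yes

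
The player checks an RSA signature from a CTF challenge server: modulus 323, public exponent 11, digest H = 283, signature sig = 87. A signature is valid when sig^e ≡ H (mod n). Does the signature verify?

Squares mod 323: sig^1≡87, sig^2≡140, sig^4≡220, sig^8≡273
11 = 8 + 2 + 1, so sig^11 ≡ 273·140·87 ≡ 178 (mod 323)
The recovered value 178 does not match the digest 283.

does not verify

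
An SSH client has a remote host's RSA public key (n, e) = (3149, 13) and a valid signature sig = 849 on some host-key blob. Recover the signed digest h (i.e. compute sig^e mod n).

1258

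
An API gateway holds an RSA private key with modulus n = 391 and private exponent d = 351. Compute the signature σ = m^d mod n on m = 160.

Squares mod 391: m^1≡160, m^2≡185, m^4≡208, m^8≡254, m^16≡1, m^32≡1, m^64≡1, m^128≡1, m^256≡1
351 = 256 + 64 + 16 + 8 + 4 + 2 + 1, so m^351 ≡ 1·1·1·254·208·185·160 ≡ 22 (mod 391)

22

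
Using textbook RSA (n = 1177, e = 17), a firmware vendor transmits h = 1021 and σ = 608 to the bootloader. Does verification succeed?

passes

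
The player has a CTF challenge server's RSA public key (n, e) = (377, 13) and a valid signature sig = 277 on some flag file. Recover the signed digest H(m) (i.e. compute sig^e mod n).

sig^13 mod 377 = 368

368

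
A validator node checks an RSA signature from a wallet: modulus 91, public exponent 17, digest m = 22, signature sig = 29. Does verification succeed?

sig^2 ≡ 29^2 = 841 ≡ 22
sig^4 ≡ 22^2 = 484 ≡ 29
sig^8 ≡ 29^2 = 841 ≡ 22
sig^16 ≡ 22^2 = 484 ≡ 29
17 = 16 + 1, so sig^17 ≡ 29·29 ≡ 22 (mod 91)
sig^17 mod 91 = 22 matches m.

passes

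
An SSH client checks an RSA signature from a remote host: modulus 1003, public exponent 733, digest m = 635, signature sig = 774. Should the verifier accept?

reject

sig^2 ≡ 774^2 = 599076 ≡ 285
sig^4 ≡ 285^2 = 81225 ≡ 985
sig^8 ≡ 985^2 = 970225 ≡ 324
sig^16 ≡ 324^2 = 104976 ≡ 664
sig^32 ≡ 664^2 = 440896 ≡ 579
sig^64 ≡ 579^2 = 335241 ≡ 239
sig^128 ≡ 239^2 = 57121 ≡ 953
sig^256 ≡ 953^2 = 908209 ≡ 494
sig^512 ≡ 494^2 = 244036 ≡ 307
733 = 512 + 128 + 64 + 16 + 8 + 4 + 1, so sig^733 ≡ 307·953·239·664·324·985·774 ≡ 501 (mod 1003)
The recovered value 501 does not match the digest 635.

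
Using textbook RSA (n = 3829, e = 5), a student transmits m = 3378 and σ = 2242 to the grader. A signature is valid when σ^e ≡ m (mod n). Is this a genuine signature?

σ^2 ≡ 2242^2 = 5026564 ≡ 2916
σ^4 ≡ 2916^2 = 8503056 ≡ 2676
5 = 4 + 1, so σ^5 ≡ 2676·2242 ≡ 3378 (mod 3829)
3378 = m, so the signature checks out.

genuine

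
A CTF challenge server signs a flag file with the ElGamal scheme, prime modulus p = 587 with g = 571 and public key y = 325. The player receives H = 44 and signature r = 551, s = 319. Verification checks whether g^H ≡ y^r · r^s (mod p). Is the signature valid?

valid

Left side g^H mod p:
571^2 = 326041 ≡ 256
571^4 ≡ 256^2 = 65536 ≡ 379
571^8 ≡ 379^2 = 143641 ≡ 413
571^16 ≡ 413^2 = 170569 ≡ 339
571^32 ≡ 339^2 = 114921 ≡ 456
44 = 32 + 8 + 4, so 571^44 ≡ 456·413·379 ≡ 47 (mod 587)
Right side y^r · r^s mod p:
325^2 = 105625 ≡ 552
325^4 ≡ 552^2 = 304704 ≡ 51
325^8 ≡ 51^2 = 2601 ≡ 253
325^16 ≡ 253^2 = 64009 ≡ 26
325^32 ≡ 26^2 = 676 ≡ 89
325^64 ≡ 89^2 = 7921 ≡ 290
325^128 ≡ 290^2 = 84100 ≡ 159
325^256 ≡ 159^2 = 25281 ≡ 40
325^512 ≡ 40^2 = 1600 ≡ 426
551 = 512 + 32 + 4 + 2 + 1, so 325^551 ≡ 426·89·51·552·325 ≡ 226 (mod 587)
551^2 = 303601 ≡ 122
551^4 ≡ 122^2 = 14884 ≡ 209
551^8 ≡ 209^2 = 43681 ≡ 243
551^16 ≡ 243^2 = 59049 ≡ 349
551^32 ≡ 349^2 = 121801 ≡ 292
551^64 ≡ 292^2 = 85264 ≡ 149
551^128 ≡ 149^2 = 22201 ≡ 482
551^256 ≡ 482^2 = 232324 ≡ 459
319 = 256 + 32 + 16 + 8 + 4 + 2 + 1, so 551^319 ≡ 459·292·349·243·209·122·551 ≡ 8 (mod 587)
226·8 = 1808 ≡ 47 (mod 587)
47 ≡ 47 (mod 587), so the signature is genuine.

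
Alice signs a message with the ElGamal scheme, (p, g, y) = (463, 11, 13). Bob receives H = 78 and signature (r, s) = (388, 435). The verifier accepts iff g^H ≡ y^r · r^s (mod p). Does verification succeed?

Left side g^H mod p:
11^2 = 121
11^4 ≡ 121^2 = 14641 ≡ 288
11^8 ≡ 288^2 = 82944 ≡ 67
11^16 ≡ 67^2 = 4489 ≡ 322
11^32 ≡ 322^2 = 103684 ≡ 435
11^64 ≡ 435^2 = 189225 ≡ 321
78 = 64 + 8 + 4 + 2, so 11^78 ≡ 321·67·288·121 ≡ 242 (mod 463)
Right side y^r · r^s mod p:
13^2 = 169
13^4 ≡ 169^2 = 28561 ≡ 318
13^8 ≡ 318^2 = 101124 ≡ 190
13^16 ≡ 190^2 = 36100 ≡ 449
13^32 ≡ 449^2 = 201601 ≡ 196
13^64 ≡ 196^2 = 38416 ≡ 450
13^128 ≡ 450^2 = 202500 ≡ 169
13^256 ≡ 169^2 = 28561 ≡ 318
388 = 256 + 128 + 4, so 13^388 ≡ 318·169·318 ≡ 163 (mod 463)
388^2 = 150544 ≡ 69
388^4 ≡ 69^2 = 4761 ≡ 131
388^8 ≡ 131^2 = 17161 ≡ 30
388^16 ≡ 30^2 = 900 ≡ 437
388^32 ≡ 437^2 = 190969 ≡ 213
388^64 ≡ 213^2 = 45369 ≡ 458
388^128 ≡ 458^2 = 209764 ≡ 25
388^256 ≡ 25^2 = 625 ≡ 162
435 = 256 + 128 + 32 + 16 + 2 + 1, so 388^435 ≡ 162·25·213·437·69·388 ≡ 456 (mod 463)
163·456 = 74328 ≡ 248 (mod 463)
242 ≠ 248, so verification fails.

fails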